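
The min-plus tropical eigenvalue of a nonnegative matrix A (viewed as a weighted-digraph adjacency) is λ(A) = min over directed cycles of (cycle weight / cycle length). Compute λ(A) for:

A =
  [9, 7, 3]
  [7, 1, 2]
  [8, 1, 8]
λ(A) = 1

Enumerate directed cycles and compute their means (weight / length). Sample:
  cycle 0 → 0: weight = 9, length = 1, mean = 9/1 ≈ 9.000
  cycle 1 → 1: weight = 1, length = 1, mean = 1/1 ≈ 1.000
  cycle 2 → 2: weight = 8, length = 1, mean = 8/1 ≈ 8.000
  cycle 0 → 1 → 0: weight = 14, length = 2, mean = 14/2 ≈ 7.000
  cycle 0 → 2 → 0: weight = 11, length = 2, mean = 11/2 ≈ 5.500
  cycle 1 → 0 → 1: weight = 14, length = 2, mean = 14/2 ≈ 7.000
Minimum mean = 1.000, attained e.g. along the cycle 1 → 1 with weight 1 and length 1. So λ(A) = 1/1 = 1.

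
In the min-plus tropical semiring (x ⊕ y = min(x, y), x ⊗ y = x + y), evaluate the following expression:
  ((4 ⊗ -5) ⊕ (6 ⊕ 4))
((4 ⊗ -5) ⊕ (6 ⊕ 4)) = -1

Expand innermost to outermost. Recall ⊕ takes the minimum of its arguments and ⊗ takes their sum. Working out the expression ((4 ⊗ -5) ⊕ (6 ⊕ 4)) gives -1.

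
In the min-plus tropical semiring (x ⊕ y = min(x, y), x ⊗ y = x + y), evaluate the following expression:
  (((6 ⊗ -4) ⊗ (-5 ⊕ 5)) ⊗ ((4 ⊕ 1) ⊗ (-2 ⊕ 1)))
(((6 ⊗ -4) ⊗ (-5 ⊕ 5)) ⊗ ((4 ⊕ 1) ⊗ (-2 ⊕ 1))) = -4

Expand innermost to outermost. Recall ⊕ takes the minimum of its arguments and ⊗ takes their sum. Working out the expression (((6 ⊗ -4) ⊗ (-5 ⊕ 5)) ⊗ ((4 ⊕ 1) ⊗ (-2 ⊕ 1))) gives -4.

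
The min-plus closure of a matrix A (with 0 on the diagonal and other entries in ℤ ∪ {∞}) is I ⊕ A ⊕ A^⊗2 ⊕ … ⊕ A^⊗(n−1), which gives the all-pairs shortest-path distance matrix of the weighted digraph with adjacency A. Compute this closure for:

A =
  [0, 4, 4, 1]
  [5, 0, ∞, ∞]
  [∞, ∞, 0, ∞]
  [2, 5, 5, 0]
Closure =
  [0, 4, 4, 1]
  [5, 0, 9, 6]
  [∞, ∞, 0, ∞]
  [2, 5, 5, 0]

This is the Floyd-Warshall all-pairs shortest-path computation. For each intermediate vertex k = 0, 1, …, 3, update dist[i][j] ← min(dist[i][j], dist[i][k] + dist[k][j]). The final matrix gives, for each (i, j), the minimum total weight of any directed path from i to j (possibly empty when i = j).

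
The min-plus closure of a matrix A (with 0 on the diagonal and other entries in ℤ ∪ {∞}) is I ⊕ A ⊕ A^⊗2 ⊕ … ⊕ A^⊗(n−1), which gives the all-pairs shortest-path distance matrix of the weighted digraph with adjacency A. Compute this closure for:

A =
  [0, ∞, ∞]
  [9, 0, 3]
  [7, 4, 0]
Closure =
  [0, ∞, ∞]
  [9, 0, 3]
  [7, 4, 0]

This is the Floyd-Warshall all-pairs shortest-path computation. For each intermediate vertex k = 0, 1, …, 2, update dist[i][j] ← min(dist[i][j], dist[i][k] + dist[k][j]). The final matrix gives, for each (i, j), the minimum total weight of any directed path from i to j (possibly empty when i = j).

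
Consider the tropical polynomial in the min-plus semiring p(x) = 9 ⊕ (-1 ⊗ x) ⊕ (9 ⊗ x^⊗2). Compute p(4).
p(4) = 3

A tropical monomial a ⊗ x^⊗i evaluates to a + i · x. Evaluating each term at x = 4:
  Term 0 contributes 9 + 0 · 4 = 9
  Term 1 contributes -1 + 1 · 4 = 3
  Term 2 contributes 9 + 2 · 4 = 17
p(4) = ⊕ of these = min[9, 3, 17] = 3.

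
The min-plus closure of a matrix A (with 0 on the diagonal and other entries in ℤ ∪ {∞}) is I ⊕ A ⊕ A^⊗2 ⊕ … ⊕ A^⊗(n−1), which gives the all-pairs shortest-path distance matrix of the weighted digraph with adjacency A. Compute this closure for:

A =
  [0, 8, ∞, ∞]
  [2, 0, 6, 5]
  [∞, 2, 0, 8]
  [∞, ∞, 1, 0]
Closure =
  [0, 8, 14, 13]
  [2, 0, 6, 5]
  [4, 2, 0, 7]
  [5, 3, 1, 0]

This is the Floyd-Warshall all-pairs shortest-path computation. For each intermediate vertex k = 0, 1, …, 3, update dist[i][j] ← min(dist[i][j], dist[i][k] + dist[k][j]). The final matrix gives, for each (i, j), the minimum total weight of any directed path from i to j (possibly empty when i = j).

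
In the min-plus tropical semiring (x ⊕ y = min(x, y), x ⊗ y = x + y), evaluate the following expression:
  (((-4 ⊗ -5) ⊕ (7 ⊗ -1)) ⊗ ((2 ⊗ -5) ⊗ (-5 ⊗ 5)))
(((-4 ⊗ -5) ⊕ (7 ⊗ -1)) ⊗ ((2 ⊗ -5) ⊗ (-5 ⊗ 5))) = -12

Expand innermost to outermost. Recall ⊕ takes the minimum of its arguments and ⊗ takes their sum. Working out the expression (((-4 ⊗ -5) ⊕ (7 ⊗ -1)) ⊗ ((2 ⊗ -5) ⊗ (-5 ⊗ 5))) gives -12.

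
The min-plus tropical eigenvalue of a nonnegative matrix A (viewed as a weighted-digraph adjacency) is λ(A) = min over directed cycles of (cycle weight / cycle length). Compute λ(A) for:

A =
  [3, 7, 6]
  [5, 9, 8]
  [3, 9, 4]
λ(A) = 3

Enumerate directed cycles and compute their means (weight / length). Sample:
  cycle 0 → 0: weight = 3, length = 1, mean = 3/1 ≈ 3.000
  cycle 1 → 1: weight = 9, length = 1, mean = 9/1 ≈ 9.000
  cycle 2 → 2: weight = 4, length = 1, mean = 4/1 ≈ 4.000
  cycle 0 → 1 → 0: weight = 12, length = 2, mean = 12/2 ≈ 6.000
  cycle 0 → 2 → 0: weight = 9, length = 2, mean = 9/2 ≈ 4.500
  cycle 1 → 0 → 1: weight = 12, length = 2, mean = 12/2 ≈ 6.000
Minimum mean = 3.000, attained e.g. along the cycle 0 → 0 with weight 3 and length 1. So λ(A) = 3/1 = 3.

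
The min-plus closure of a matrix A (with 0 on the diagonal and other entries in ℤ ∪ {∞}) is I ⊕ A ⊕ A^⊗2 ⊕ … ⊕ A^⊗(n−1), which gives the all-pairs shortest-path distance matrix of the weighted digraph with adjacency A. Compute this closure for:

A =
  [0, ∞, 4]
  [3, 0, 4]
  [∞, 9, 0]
Closure =
  [0, 13, 4]
  [3, 0, 4]
  [12, 9, 0]

This is the Floyd-Warshall all-pairs shortest-path computation. For each intermediate vertex k = 0, 1, …, 2, update dist[i][j] ← min(dist[i][j], dist[i][k] + dist[k][j]). The final matrix gives, for each (i, j), the minimum total weight of any directed path from i to j (possibly empty when i = j).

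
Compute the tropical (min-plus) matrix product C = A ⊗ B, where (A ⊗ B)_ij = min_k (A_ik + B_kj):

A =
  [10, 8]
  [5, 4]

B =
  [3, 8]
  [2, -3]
A ⊗ B =
  [10, 5]
  [6, 1]

Apply the min-plus product entry-by-entry:
  C[0][0] = min over k of (A[0][0] + B[0][0] = 10 + 3 = 13, A[0][1] + B[1][0] = 8 + 2 = 10) = 10 (attained at k = 1)
  C[0][1] = min over k of (A[0][0] + B[0][1] = 10 + 8 = 18, A[0][1] + B[1][1] = 8 + -3 = 5) = 5 (attained at k = 1)
  C[1][0] = min over k of (A[1][0] + B[0][0] = 5 + 3 = 8, A[1][1] + B[1][0] = 4 + 2 = 6) = 6 (attained at k = 1)
  C[1][1] = min over k of (A[1][0] + B[0][1] = 5 + 8 = 13, A[1][1] + B[1][1] = 4 + -3 = 1) = 1 (attained at k = 1)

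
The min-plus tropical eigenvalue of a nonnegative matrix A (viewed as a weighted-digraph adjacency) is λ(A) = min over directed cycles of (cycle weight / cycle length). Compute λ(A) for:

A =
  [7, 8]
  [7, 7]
λ(A) = 7

Enumerate directed cycles and compute their means (weight / length). Sample:
  cycle 0 → 0: weight = 7, length = 1, mean = 7/1 ≈ 7.000
  cycle 1 → 1: weight = 7, length = 1, mean = 7/1 ≈ 7.000
  cycle 0 → 1 → 0: weight = 15, length = 2, mean = 15/2 ≈ 7.500
  cycle 1 → 0 → 1: weight = 15, length = 2, mean = 15/2 ≈ 7.500
Minimum mean = 7.000, attained e.g. along the cycle 0 → 0 with weight 7 and length 1. So λ(A) = 7/1 = 7.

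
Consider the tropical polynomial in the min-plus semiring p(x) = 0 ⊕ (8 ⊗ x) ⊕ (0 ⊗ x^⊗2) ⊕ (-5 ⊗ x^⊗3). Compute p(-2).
p(-2) = -11

A tropical monomial a ⊗ x^⊗i evaluates to a + i · x. Evaluating each term at x = -2:
  Term 0 contributes 0 + 0 · -2 = 0
  Term 1 contributes 8 + 1 · -2 = 6
  Term 2 contributes 0 + 2 · -2 = -4
  Term 3 contributes -5 + 3 · -2 = -11
p(-2) = ⊕ of these = min[0, 6, -4, -11] = -11.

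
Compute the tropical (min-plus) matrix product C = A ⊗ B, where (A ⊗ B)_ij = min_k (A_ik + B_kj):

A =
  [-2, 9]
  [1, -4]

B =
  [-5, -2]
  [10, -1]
A ⊗ B =
  [-7, -4]
  [-4, -5]

Apply the min-plus product entry-by-entry:
  C[0][0] = min over k of (A[0][0] + B[0][0] = -2 + -5 = -7, A[0][1] + B[1][0] = 9 + 10 = 19) = -7 (attained at k = 0)
  C[0][1] = min over k of (A[0][0] + B[0][1] = -2 + -2 = -4, A[0][1] + B[1][1] = 9 + -1 = 8) = -4 (attained at k = 0)
  C[1][0] = min over k of (A[1][0] + B[0][0] = 1 + -5 = -4, A[1][1] + B[1][0] = -4 + 10 = 6) = -4 (attained at k = 0)
  C[1][1] = min over k of (A[1][0] + B[0][1] = 1 + -2 = -1, A[1][1] + B[1][1] = -4 + -1 = -5) = -5 (attained at k = 1)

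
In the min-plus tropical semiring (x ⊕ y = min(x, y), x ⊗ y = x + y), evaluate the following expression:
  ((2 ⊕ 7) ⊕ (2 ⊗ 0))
((2 ⊕ 7) ⊕ (2 ⊗ 0)) = 2

Expand innermost to outermost. Recall ⊕ takes the minimum of its arguments and ⊗ takes their sum. Working out the expression ((2 ⊕ 7) ⊕ (2 ⊗ 0)) gives 2.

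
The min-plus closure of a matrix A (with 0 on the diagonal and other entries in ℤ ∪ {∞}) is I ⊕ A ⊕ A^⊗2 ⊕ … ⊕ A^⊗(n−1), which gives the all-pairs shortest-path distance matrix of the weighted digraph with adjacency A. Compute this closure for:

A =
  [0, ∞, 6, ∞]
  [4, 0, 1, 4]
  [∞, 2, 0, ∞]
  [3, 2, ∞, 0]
Closure =
  [0, 8, 6, 12]
  [4, 0, 1, 4]
  [6, 2, 0, 6]
  [3, 2, 3, 0]

This is the Floyd-Warshall all-pairs shortest-path computation. For each intermediate vertex k = 0, 1, …, 3, update dist[i][j] ← min(dist[i][j], dist[i][k] + dist[k][j]). The final matrix gives, for each (i, j), the minimum total weight of any directed path from i to j (possibly empty when i = j).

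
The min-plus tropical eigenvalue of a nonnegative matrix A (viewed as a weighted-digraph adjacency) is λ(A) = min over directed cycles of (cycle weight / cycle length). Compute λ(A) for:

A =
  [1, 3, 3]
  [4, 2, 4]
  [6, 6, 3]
λ(A) = 1

Enumerate directed cycles and compute their means (weight / length). Sample:
  cycle 0 → 0: weight = 1, length = 1, mean = 1/1 ≈ 1.000
  cycle 1 → 1: weight = 2, length = 1, mean = 2/1 ≈ 2.000
  cycle 2 → 2: weight = 3, length = 1, mean = 3/1 ≈ 3.000
  cycle 0 → 1 → 0: weight = 7, length = 2, mean = 7/2 ≈ 3.500
  cycle 0 → 2 → 0: weight = 9, length = 2, mean = 9/2 ≈ 4.500
  cycle 1 → 0 → 1: weight = 7, length = 2, mean = 7/2 ≈ 3.500
Minimum mean = 1.000, attained e.g. along the cycle 0 → 0 with weight 1 and length 1. So λ(A) = 1/1 = 1.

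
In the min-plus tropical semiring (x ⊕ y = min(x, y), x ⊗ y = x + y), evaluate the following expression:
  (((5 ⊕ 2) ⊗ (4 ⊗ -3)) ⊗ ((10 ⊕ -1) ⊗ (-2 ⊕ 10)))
(((5 ⊕ 2) ⊗ (4 ⊗ -3)) ⊗ ((10 ⊕ -1) ⊗ (-2 ⊕ 10))) = 0

Expand innermost to outermost. Recall ⊕ takes the minimum of its arguments and ⊗ takes their sum. Working out the expression (((5 ⊕ 2) ⊗ (4 ⊗ -3)) ⊗ ((10 ⊕ -1) ⊗ (-2 ⊕ 10))) gives 0.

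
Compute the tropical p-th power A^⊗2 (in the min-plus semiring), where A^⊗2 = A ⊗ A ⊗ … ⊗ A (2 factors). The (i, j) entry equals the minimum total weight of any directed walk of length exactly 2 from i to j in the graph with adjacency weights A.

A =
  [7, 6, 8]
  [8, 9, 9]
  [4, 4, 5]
A^⊗2 =
  [12, 12, 13]
  [13, 13, 14]
  [9, 9, 10]

Each entry (A^⊗2)_ij equals the minimum over all length-2 walks i = v_0 → v_1 → … → v_2 = j of Σ_t A[v_t][v_{t+1}]. For example, for (i, j) = (0, 2) we minimise over 3 possible intermediate vertex sequences; the minimum is 13, attained along the walk 0 → 2 → 2.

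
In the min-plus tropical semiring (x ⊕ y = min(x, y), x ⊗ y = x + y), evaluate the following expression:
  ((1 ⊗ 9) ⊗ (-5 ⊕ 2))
((1 ⊗ 9) ⊗ (-5 ⊕ 2)) = 5

Expand innermost to outermost. Recall ⊕ takes the minimum of its arguments and ⊗ takes their sum. Working out the expression ((1 ⊗ 9) ⊗ (-5 ⊕ 2)) gives 5.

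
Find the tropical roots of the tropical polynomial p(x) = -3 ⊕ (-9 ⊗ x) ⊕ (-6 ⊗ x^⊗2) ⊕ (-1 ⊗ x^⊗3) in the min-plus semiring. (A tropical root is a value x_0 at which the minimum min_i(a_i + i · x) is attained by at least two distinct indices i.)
Roots: {-5, -3, 6}

Each tropical root is a break point of the lower envelope of the lines y = a_i + i · x (there are 4 lines, with slopes 0, 1, ..., 3). Only the lines that attain the minimum somewhere contribute to roots; other lines are dominated. Here the surviving (envelope) indices are i = 3, i = 2, i = 1, i = 0.
Intersections between consecutive envelope lines give the roots: for adjacent envelope indices i < j the intersection is x = (a_i − a_j) / (j − i). Reading off the sorted break points: {-5, -3, 6}.
Verification: at each break x_0, at least two indices attain the minimum of min_i(a_i + i · x_0).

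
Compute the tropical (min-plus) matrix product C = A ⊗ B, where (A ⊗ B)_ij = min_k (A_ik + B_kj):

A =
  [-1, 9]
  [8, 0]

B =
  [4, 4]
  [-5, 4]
A ⊗ B =
  [3, 3]
  [-5, 4]

Apply the min-plus product entry-by-entry:
  C[0][0] = min over k of (A[0][0] + B[0][0] = -1 + 4 = 3, A[0][1] + B[1][0] = 9 + -5 = 4) = 3 (attained at k = 0)
  C[0][1] = min over k of (A[0][0] + B[0][1] = -1 + 4 = 3, A[0][1] + B[1][1] = 9 + 4 = 13) = 3 (attained at k = 0)
  C[1][0] = min over k of (A[1][0] + B[0][0] = 8 + 4 = 12, A[1][1] + B[1][0] = 0 + -5 = -5) = -5 (attained at k = 1)
  C[1][1] = min over k of (A[1][0] + B[0][1] = 8 + 4 = 12, A[1][1] + B[1][1] = 0 + 4 = 4) = 4 (attained at k = 1)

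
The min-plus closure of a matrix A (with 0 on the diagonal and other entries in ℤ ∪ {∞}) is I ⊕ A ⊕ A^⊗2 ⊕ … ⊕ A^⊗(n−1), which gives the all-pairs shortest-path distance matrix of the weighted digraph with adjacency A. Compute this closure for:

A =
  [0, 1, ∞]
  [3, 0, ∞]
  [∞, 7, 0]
Closure =
  [0, 1, ∞]
  [3, 0, ∞]
  [10, 7, 0]

This is the Floyd-Warshall all-pairs shortest-path computation. For each intermediate vertex k = 0, 1, …, 2, update dist[i][j] ← min(dist[i][j], dist[i][k] + dist[k][j]). The final matrix gives, for each (i, j), the minimum total weight of any directed path from i to j (possibly empty when i = j).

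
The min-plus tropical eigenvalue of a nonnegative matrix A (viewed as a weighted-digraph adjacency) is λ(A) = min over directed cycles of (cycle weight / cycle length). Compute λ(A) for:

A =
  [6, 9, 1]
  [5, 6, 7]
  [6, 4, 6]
λ(A) = 10/3

Enumerate directed cycles and compute their means (weight / length). Sample:
  cycle 0 → 0: weight = 6, length = 1, mean = 6/1 ≈ 6.000
  cycle 1 → 1: weight = 6, length = 1, mean = 6/1 ≈ 6.000
  cycle 2 → 2: weight = 6, length = 1, mean = 6/1 ≈ 6.000
  cycle 0 → 1 → 0: weight = 14, length = 2, mean = 14/2 ≈ 7.000
  cycle 0 → 2 → 0: weight = 7, length = 2, mean = 7/2 ≈ 3.500
  cycle 1 → 0 → 1: weight = 14, length = 2, mean = 14/2 ≈ 7.000
Minimum mean = 3.333, attained e.g. along the cycle 0 → 2 → 1 → 0 with weight 10 and length 3. So λ(A) = 10/3 = 10/3.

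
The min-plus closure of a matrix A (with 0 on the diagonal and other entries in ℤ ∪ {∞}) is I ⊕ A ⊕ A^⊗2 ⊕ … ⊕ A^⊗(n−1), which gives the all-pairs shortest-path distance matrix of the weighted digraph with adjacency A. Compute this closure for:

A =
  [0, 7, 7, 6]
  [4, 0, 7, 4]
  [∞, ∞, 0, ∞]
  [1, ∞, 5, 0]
Closure =
  [0, 7, 7, 6]
  [4, 0, 7, 4]
  [∞, ∞, 0, ∞]
  [1, 8, 5, 0]

This is the Floyd-Warshall all-pairs shortest-path computation. For each intermediate vertex k = 0, 1, …, 3, update dist[i][j] ← min(dist[i][j], dist[i][k] + dist[k][j]). The final matrix gives, for each (i, j), the minimum total weight of any directed path from i to j (possibly empty when i = j).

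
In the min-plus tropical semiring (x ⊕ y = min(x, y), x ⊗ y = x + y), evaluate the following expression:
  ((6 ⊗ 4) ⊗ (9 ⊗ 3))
((6 ⊗ 4) ⊗ (9 ⊗ 3)) = 22

Expand innermost to outermost. Recall ⊕ takes the minimum of its arguments and ⊗ takes their sum. Working out the expression ((6 ⊗ 4) ⊗ (9 ⊗ 3)) gives 22.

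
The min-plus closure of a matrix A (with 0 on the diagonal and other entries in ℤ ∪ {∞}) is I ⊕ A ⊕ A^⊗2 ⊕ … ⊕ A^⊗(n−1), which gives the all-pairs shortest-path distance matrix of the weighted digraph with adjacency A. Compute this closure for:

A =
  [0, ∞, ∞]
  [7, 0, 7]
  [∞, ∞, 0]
Closure =
  [0, ∞, ∞]
  [7, 0, 7]
  [∞, ∞, 0]

This is the Floyd-Warshall all-pairs shortest-path computation. For each intermediate vertex k = 0, 1, …, 2, update dist[i][j] ← min(dist[i][j], dist[i][k] + dist[k][j]). The final matrix gives, for each (i, j), the minimum total weight of any directed path from i to j (possibly empty when i = j).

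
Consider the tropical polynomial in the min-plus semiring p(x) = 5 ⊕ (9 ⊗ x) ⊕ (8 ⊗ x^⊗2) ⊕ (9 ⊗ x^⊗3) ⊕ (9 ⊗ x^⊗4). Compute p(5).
p(5) = 5

A tropical monomial a ⊗ x^⊗i evaluates to a + i · x. Evaluating each term at x = 5:
  Term 0 contributes 5 + 0 · 5 = 5
  Term 1 contributes 9 + 1 · 5 = 14
  Term 2 contributes 8 + 2 · 5 = 18
  Term 3 contributes 9 + 3 · 5 = 24
  Term 4 contributes 9 + 4 · 5 = 29
p(5) = ⊕ of these = min[5, 14, 18, 24, 29] = 5.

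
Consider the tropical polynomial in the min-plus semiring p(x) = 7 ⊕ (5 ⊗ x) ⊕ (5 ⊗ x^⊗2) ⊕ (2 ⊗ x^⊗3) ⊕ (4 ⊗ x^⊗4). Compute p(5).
p(5) = 7

A tropical monomial a ⊗ x^⊗i evaluates to a + i · x. Evaluating each term at x = 5:
  Term 0 contributes 7 + 0 · 5 = 7
  Term 1 contributes 5 + 1 · 5 = 10
  Term 2 contributes 5 + 2 · 5 = 15
  Term 3 contributes 2 + 3 · 5 = 17
  Term 4 contributes 4 + 4 · 5 = 24
p(5) = ⊕ of these = min[7, 10, 15, 17, 24] = 7.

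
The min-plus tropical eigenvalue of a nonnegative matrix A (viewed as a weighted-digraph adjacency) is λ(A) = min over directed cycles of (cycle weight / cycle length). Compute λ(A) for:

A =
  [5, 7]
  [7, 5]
λ(A) = 5

Enumerate directed cycles and compute their means (weight / length). Sample:
  cycle 0 → 0: weight = 5, length = 1, mean = 5/1 ≈ 5.000
  cycle 1 → 1: weight = 5, length = 1, mean = 5/1 ≈ 5.000
  cycle 0 → 1 → 0: weight = 14, length = 2, mean = 14/2 ≈ 7.000
  cycle 1 → 0 → 1: weight = 14, length = 2, mean = 14/2 ≈ 7.000
Minimum mean = 5.000, attained e.g. along the cycle 0 → 0 with weight 5 and length 1. So λ(A) = 5/1 = 5.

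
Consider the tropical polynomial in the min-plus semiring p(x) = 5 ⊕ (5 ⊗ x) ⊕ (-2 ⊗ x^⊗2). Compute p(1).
p(1) = 0

A tropical monomial a ⊗ x^⊗i evaluates to a + i · x. Evaluating each term at x = 1:
  Term 0 contributes 5 + 0 · 1 = 5
  Term 1 contributes 5 + 1 · 1 = 6
  Term 2 contributes -2 + 2 · 1 = 0
p(1) = ⊕ of these = min[5, 6, 0] = 0.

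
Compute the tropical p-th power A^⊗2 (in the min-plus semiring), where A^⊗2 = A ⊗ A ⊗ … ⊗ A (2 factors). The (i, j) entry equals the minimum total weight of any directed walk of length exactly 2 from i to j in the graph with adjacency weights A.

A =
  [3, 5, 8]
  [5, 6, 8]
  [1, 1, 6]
A^⊗2 =
  [6, 8, 11]
  [8, 9, 13]
  [4, 6, 9]

Each entry (A^⊗2)_ij equals the minimum over all length-2 walks i = v_0 → v_1 → … → v_2 = j of Σ_t A[v_t][v_{t+1}]. For example, for (i, j) = (0, 2) we minimise over 3 possible intermediate vertex sequences; the minimum is 11, attained along the walk 0 → 0 → 2.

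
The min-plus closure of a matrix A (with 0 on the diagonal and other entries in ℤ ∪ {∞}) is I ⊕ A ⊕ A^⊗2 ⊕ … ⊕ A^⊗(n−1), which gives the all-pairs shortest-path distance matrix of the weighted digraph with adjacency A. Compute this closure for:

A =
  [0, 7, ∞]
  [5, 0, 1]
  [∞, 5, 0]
Closure =
  [0, 7, 8]
  [5, 0, 1]
  [10, 5, 0]

This is the Floyd-Warshall all-pairs shortest-path computation. For each intermediate vertex k = 0, 1, …, 2, update dist[i][j] ← min(dist[i][j], dist[i][k] + dist[k][j]). The final matrix gives, for each (i, j), the minimum total weight of any directed path from i to j (possibly empty when i = j).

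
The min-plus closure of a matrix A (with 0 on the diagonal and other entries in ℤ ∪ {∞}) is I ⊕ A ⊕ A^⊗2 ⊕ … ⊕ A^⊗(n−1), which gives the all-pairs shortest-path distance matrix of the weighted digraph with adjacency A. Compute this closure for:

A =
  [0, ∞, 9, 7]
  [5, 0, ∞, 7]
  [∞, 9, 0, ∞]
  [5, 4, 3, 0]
Closure =
  [0, 11, 9, 7]
  [5, 0, 10, 7]
  [14, 9, 0, 16]
  [5, 4, 3, 0]

This is the Floyd-Warshall all-pairs shortest-path computation. For each intermediate vertex k = 0, 1, …, 3, update dist[i][j] ← min(dist[i][j], dist[i][k] + dist[k][j]). The final matrix gives, for each (i, j), the minimum total weight of any directed path from i to j (possibly empty when i = j).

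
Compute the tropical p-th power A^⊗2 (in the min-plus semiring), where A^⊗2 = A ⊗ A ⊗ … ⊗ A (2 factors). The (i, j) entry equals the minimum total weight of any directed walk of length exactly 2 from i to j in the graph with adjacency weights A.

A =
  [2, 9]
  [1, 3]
A^⊗2 =
  [4, 11]
  [3, 6]

Each entry (A^⊗2)_ij equals the minimum over all length-2 walks i = v_0 → v_1 → … → v_2 = j of Σ_t A[v_t][v_{t+1}]. For example, for (i, j) = (0, 1) we minimise over 2 possible intermediate vertex sequences; the minimum is 11, attained along the walk 0 → 0 → 1.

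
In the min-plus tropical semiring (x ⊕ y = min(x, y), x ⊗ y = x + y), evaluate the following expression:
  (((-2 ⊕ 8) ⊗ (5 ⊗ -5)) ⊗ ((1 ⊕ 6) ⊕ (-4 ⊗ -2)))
(((-2 ⊕ 8) ⊗ (5 ⊗ -5)) ⊗ ((1 ⊕ 6) ⊕ (-4 ⊗ -2))) = -8

Expand innermost to outermost. Recall ⊕ takes the minimum of its arguments and ⊗ takes their sum. Working out the expression (((-2 ⊕ 8) ⊗ (5 ⊗ -5)) ⊗ ((1 ⊕ 6) ⊕ (-4 ⊗ -2))) gives -8.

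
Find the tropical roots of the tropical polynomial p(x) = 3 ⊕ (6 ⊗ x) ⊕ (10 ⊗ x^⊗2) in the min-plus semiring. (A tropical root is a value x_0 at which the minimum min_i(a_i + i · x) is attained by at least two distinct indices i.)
Roots: {-4, -3}

Each tropical root is a break point of the lower envelope of the lines y = a_i + i · x (there are 3 lines, with slopes 0, 1, ..., 2). Only the lines that attain the minimum somewhere contribute to roots; other lines are dominated. Here the surviving (envelope) indices are i = 2, i = 1, i = 0.
Intersections between consecutive envelope lines give the roots: for adjacent envelope indices i < j the intersection is x = (a_i − a_j) / (j − i). Reading off the sorted break points: {-4, -3}.
Verification: at each break x_0, at least two indices attain the minimum of min_i(a_i + i · x_0).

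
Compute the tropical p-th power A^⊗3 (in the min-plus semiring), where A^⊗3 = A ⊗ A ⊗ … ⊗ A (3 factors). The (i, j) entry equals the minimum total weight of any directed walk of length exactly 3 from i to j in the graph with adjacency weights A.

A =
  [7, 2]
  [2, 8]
A^⊗3 =
  [11, 6]
  [6, 11]

Each entry (A^⊗3)_ij equals the minimum over all length-3 walks i = v_0 → v_1 → … → v_3 = j of Σ_t A[v_t][v_{t+1}]. For example, for (i, j) = (0, 1) we minimise over 4 possible intermediate vertex sequences; the minimum is 6, attained along the walk 0 → 1 → 0 → 1.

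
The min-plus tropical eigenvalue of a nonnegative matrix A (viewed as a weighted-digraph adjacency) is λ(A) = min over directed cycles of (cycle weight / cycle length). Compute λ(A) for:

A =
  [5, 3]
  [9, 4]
λ(A) = 4

Enumerate directed cycles and compute their means (weight / length). Sample:
  cycle 0 → 0: weight = 5, length = 1, mean = 5/1 ≈ 5.000
  cycle 1 → 1: weight = 4, length = 1, mean = 4/1 ≈ 4.000
  cycle 0 → 1 → 0: weight = 12, length = 2, mean = 12/2 ≈ 6.000
  cycle 1 → 0 → 1: weight = 12, length = 2, mean = 12/2 ≈ 6.000
Minimum mean = 4.000, attained e.g. along the cycle 1 → 1 with weight 4 and length 1. So λ(A) = 4/1 = 4.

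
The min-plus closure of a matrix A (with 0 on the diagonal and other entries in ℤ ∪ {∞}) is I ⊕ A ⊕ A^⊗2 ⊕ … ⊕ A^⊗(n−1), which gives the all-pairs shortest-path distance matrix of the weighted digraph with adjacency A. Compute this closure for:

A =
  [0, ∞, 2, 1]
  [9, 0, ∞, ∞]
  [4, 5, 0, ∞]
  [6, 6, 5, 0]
Closure =
  [0, 7, 2, 1]
  [9, 0, 11, 10]
  [4, 5, 0, 5]
  [6, 6, 5, 0]

This is the Floyd-Warshall all-pairs shortest-path computation. For each intermediate vertex k = 0, 1, …, 3, update dist[i][j] ← min(dist[i][j], dist[i][k] + dist[k][j]). The final matrix gives, for each (i, j), the minimum total weight of any directed path from i to j (possibly empty when i = j).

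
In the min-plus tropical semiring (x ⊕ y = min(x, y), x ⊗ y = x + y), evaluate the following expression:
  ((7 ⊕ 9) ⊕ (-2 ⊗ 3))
((7 ⊕ 9) ⊕ (-2 ⊗ 3)) = 1

Expand innermost to outermost. Recall ⊕ takes the minimum of its arguments and ⊗ takes their sum. Working out the expression ((7 ⊕ 9) ⊕ (-2 ⊗ 3)) gives 1.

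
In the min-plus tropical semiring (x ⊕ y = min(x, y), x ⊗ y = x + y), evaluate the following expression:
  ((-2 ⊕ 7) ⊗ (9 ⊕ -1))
((-2 ⊕ 7) ⊗ (9 ⊕ -1)) = -3

Expand innermost to outermost. Recall ⊕ takes the minimum of its arguments and ⊗ takes their sum. Working out the expression ((-2 ⊕ 7) ⊗ (9 ⊕ -1)) gives -3.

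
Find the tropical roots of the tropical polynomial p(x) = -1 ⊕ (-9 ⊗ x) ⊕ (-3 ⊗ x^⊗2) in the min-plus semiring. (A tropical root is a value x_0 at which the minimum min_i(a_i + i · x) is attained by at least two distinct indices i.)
Roots: {-6, 8}

Each tropical root is a break point of the lower envelope of the lines y = a_i + i · x (there are 3 lines, with slopes 0, 1, ..., 2). Only the lines that attain the minimum somewhere contribute to roots; other lines are dominated. Here the surviving (envelope) indices are i = 2, i = 1, i = 0.
Intersections between consecutive envelope lines give the roots: for adjacent envelope indices i < j the intersection is x = (a_i − a_j) / (j − i). Reading off the sorted break points: {-6, 8}.
Verification: at each break x_0, at least two indices attain the minimum of min_i(a_i + i · x_0).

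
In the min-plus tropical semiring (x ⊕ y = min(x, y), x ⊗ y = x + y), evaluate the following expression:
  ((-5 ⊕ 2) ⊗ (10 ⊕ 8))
((-5 ⊕ 2) ⊗ (10 ⊕ 8)) = 3

Expand innermost to outermost. Recall ⊕ takes the minimum of its arguments and ⊗ takes their sum. Working out the expression ((-5 ⊕ 2) ⊗ (10 ⊕ 8)) gives 3.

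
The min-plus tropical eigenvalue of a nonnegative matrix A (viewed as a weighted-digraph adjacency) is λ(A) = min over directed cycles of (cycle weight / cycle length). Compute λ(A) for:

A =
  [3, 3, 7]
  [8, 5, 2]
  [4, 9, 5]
λ(A) = 3

Enumerate directed cycles and compute their means (weight / length). Sample:
  cycle 0 → 0: weight = 3, length = 1, mean = 3/1 ≈ 3.000
  cycle 1 → 1: weight = 5, length = 1, mean = 5/1 ≈ 5.000
  cycle 2 → 2: weight = 5, length = 1, mean = 5/1 ≈ 5.000
  cycle 0 → 1 → 0: weight = 11, length = 2, mean = 11/2 ≈ 5.500
  cycle 0 → 2 → 0: weight = 11, length = 2, mean = 11/2 ≈ 5.500
  cycle 1 → 0 → 1: weight = 11, length = 2, mean = 11/2 ≈ 5.500
Minimum mean = 3.000, attained e.g. along the cycle 0 → 0 with weight 3 and length 1. So λ(A) = 3/1 = 3.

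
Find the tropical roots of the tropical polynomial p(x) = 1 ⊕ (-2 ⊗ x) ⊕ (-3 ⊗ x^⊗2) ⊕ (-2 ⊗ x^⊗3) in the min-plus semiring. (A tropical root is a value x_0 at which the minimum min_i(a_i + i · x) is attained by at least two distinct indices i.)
Roots: {-1, 1, 3}

Each tropical root is a break point of the lower envelope of the lines y = a_i + i · x (there are 4 lines, with slopes 0, 1, ..., 3). Only the lines that attain the minimum somewhere contribute to roots; other lines are dominated. Here the surviving (envelope) indices are i = 3, i = 2, i = 1, i = 0.
Intersections between consecutive envelope lines give the roots: for adjacent envelope indices i < j the intersection is x = (a_i − a_j) / (j − i). Reading off the sorted break points: {-1, 1, 3}.
Verification: at each break x_0, at least two indices attain the minimum of min_i(a_i + i · x_0).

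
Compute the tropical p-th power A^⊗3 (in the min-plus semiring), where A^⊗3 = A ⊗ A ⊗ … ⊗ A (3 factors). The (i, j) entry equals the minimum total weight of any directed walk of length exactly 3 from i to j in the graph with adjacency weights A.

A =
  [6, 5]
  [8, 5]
A^⊗3 =
  [18, 15]
  [18, 15]

Each entry (A^⊗3)_ij equals the minimum over all length-3 walks i = v_0 → v_1 → … → v_3 = j of Σ_t A[v_t][v_{t+1}]. For example, for (i, j) = (0, 1) we minimise over 4 possible intermediate vertex sequences; the minimum is 15, attained along the walk 0 → 1 → 1 → 1.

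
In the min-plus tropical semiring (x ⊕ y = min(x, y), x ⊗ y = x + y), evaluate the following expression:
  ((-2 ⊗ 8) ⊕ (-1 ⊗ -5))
((-2 ⊗ 8) ⊕ (-1 ⊗ -5)) = -6

Expand innermost to outermost. Recall ⊕ takes the minimum of its arguments and ⊗ takes their sum. Working out the expression ((-2 ⊗ 8) ⊕ (-1 ⊗ -5)) gives -6.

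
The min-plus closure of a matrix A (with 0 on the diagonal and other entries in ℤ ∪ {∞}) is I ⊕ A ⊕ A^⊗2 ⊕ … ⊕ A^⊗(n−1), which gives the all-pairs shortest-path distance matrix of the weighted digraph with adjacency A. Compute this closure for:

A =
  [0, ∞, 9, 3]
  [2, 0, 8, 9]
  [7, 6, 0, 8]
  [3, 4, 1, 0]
Closure =
  [0, 7, 4, 3]
  [2, 0, 6, 5]
  [7, 6, 0, 8]
  [3, 4, 1, 0]

This is the Floyd-Warshall all-pairs shortest-path computation. For each intermediate vertex k = 0, 1, …, 3, update dist[i][j] ← min(dist[i][j], dist[i][k] + dist[k][j]). The final matrix gives, for each (i, j), the minimum total weight of any directed path from i to j (possibly empty when i = j).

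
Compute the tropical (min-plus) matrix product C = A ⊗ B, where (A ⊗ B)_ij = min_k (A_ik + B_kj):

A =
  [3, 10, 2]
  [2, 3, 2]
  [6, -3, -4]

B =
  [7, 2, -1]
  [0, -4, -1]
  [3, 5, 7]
A ⊗ B =
  [5, 5, 2]
  [3, -1, 1]
  [-3, -7, -4]

Apply the min-plus product entry-by-entry:
  C[0][0] = min over k of (A[0][0] + B[0][0] = 3 + 7 = 10, A[0][1] + B[1][0] = 10 + 0 = 10, A[0][2] + B[2][0] = 2 + 3 = 5) = 5 (attained at k = 2)
  C[0][1] = min over k of (A[0][0] + B[0][1] = 3 + 2 = 5, A[0][1] + B[1][1] = 10 + -4 = 6, A[0][2] + B[2][1] = 2 + 5 = 7) = 5 (attained at k = 0)
  C[0][2] = min over k of (A[0][0] + B[0][2] = 3 + -1 = 2, A[0][1] + B[1][2] = 10 + -1 = 9, A[0][2] + B[2][2] = 2 + 7 = 9) = 2 (attained at k = 0)
  C[1][0] = min over k of (A[1][0] + B[0][0] = 2 + 7 = 9, A[1][1] + B[1][0] = 3 + 0 = 3, A[1][2] + B[2][0] = 2 + 3 = 5) = 3 (attained at k = 1)
  C[1][1] = min over k of (A[1][0] + B[0][1] = 2 + 2 = 4, A[1][1] + B[1][1] = 3 + -4 = -1, A[1][2] + B[2][1] = 2 + 5 = 7) = -1 (attained at k = 1)
  C[1][2] = min over k of (A[1][0] + B[0][2] = 2 + -1 = 1, A[1][1] + B[1][2] = 3 + -1 = 2, A[1][2] + B[2][2] = 2 + 7 = 9) = 1 (attained at k = 0)
  C[2][0] = min over k of (A[2][0] + B[0][0] = 6 + 7 = 13, A[2][1] + B[1][0] = -3 + 0 = -3, A[2][2] + B[2][0] = -4 + 3 = -1) = -3 (attained at k = 1)
  C[2][1] = min over k of (A[2][0] + B[0][1] = 6 + 2 = 8, A[2][1] + B[1][1] = -3 + -4 = -7, A[2][2] + B[2][1] = -4 + 5 = 1) = -7 (attained at k = 1)
  C[2][2] = min over k of (A[2][0] + B[0][2] = 6 + -1 = 5, A[2][1] + B[1][2] = -3 + -1 = -4, A[2][2] + B[2][2] = -4 + 7 = 3) = -4 (attained at k = 1)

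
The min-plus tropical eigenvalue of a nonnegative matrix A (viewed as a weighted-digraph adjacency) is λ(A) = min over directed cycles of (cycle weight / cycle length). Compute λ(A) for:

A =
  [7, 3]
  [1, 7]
λ(A) = 2

Enumerate directed cycles and compute their means (weight / length). Sample:
  cycle 0 → 0: weight = 7, length = 1, mean = 7/1 ≈ 7.000
  cycle 1 → 1: weight = 7, length = 1, mean = 7/1 ≈ 7.000
  cycle 0 → 1 → 0: weight = 4, length = 2, mean = 4/2 ≈ 2.000
  cycle 1 → 0 → 1: weight = 4, length = 2, mean = 4/2 ≈ 2.000
Minimum mean = 2.000, attained e.g. along the cycle 0 → 1 → 0 with weight 4 and length 2. So λ(A) = 4/2 = 2.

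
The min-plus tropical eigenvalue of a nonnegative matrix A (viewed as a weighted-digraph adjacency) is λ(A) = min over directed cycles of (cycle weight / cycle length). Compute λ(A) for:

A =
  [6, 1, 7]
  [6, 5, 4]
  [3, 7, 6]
λ(A) = 8/3

Enumerate directed cycles and compute their means (weight / length). Sample:
  cycle 0 → 0: weight = 6, length = 1, mean = 6/1 ≈ 6.000
  cycle 1 → 1: weight = 5, length = 1, mean = 5/1 ≈ 5.000
  cycle 2 → 2: weight = 6, length = 1, mean = 6/1 ≈ 6.000
  cycle 0 → 1 → 0: weight = 7, length = 2, mean = 7/2 ≈ 3.500
  cycle 0 → 2 → 0: weight = 10, length = 2, mean = 10/2 ≈ 5.000
  cycle 1 → 0 → 1: weight = 7, length = 2, mean = 7/2 ≈ 3.500
Minimum mean = 2.667, attained e.g. along the cycle 0 → 1 → 2 → 0 with weight 8 and length 3. So λ(A) = 8/3 = 8/3.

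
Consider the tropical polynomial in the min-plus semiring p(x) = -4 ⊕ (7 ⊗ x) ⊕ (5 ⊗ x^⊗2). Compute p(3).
p(3) = -4

A tropical monomial a ⊗ x^⊗i evaluates to a + i · x. Evaluating each term at x = 3:
  Term 0 contributes -4 + 0 · 3 = -4
  Term 1 contributes 7 + 1 · 3 = 10
  Term 2 contributes 5 + 2 · 3 = 11
p(3) = ⊕ of these = min[-4, 10, 11] = -4.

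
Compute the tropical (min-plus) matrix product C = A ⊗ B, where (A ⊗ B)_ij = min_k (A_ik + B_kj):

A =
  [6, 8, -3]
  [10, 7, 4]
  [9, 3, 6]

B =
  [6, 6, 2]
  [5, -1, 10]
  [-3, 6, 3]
A ⊗ B =
  [-6, 3, 0]
  [1, 6, 7]
  [3, 2, 9]

Apply the min-plus product entry-by-entry:
  C[0][0] = min over k of (A[0][0] + B[0][0] = 6 + 6 = 12, A[0][1] + B[1][0] = 8 + 5 = 13, A[0][2] + B[2][0] = -3 + -3 = -6) = -6 (attained at k = 2)
  C[0][1] = min over k of (A[0][0] + B[0][1] = 6 + 6 = 12, A[0][1] + B[1][1] = 8 + -1 = 7, A[0][2] + B[2][1] = -3 + 6 = 3) = 3 (attained at k = 2)
  C[0][2] = min over k of (A[0][0] + B[0][2] = 6 + 2 = 8, A[0][1] + B[1][2] = 8 + 10 = 18, A[0][2] + B[2][2] = -3 + 3 = 0) = 0 (attained at k = 2)
  C[1][0] = min over k of (A[1][0] + B[0][0] = 10 + 6 = 16, A[1][1] + B[1][0] = 7 + 5 = 12, A[1][2] + B[2][0] = 4 + -3 = 1) = 1 (attained at k = 2)
  C[1][1] = min over k of (A[1][0] + B[0][1] = 10 + 6 = 16, A[1][1] + B[1][1] = 7 + -1 = 6, A[1][2] + B[2][1] = 4 + 6 = 10) = 6 (attained at k = 1)
  C[1][2] = min over k of (A[1][0] + B[0][2] = 10 + 2 = 12, A[1][1] + B[1][2] = 7 + 10 = 17, A[1][2] + B[2][2] = 4 + 3 = 7) = 7 (attained at k = 2)
  C[2][0] = min over k of (A[2][0] + B[0][0] = 9 + 6 = 15, A[2][1] + B[1][0] = 3 + 5 = 8, A[2][2] + B[2][0] = 6 + -3 = 3) = 3 (attained at k = 2)
  C[2][1] = min over k of (A[2][0] + B[0][1] = 9 + 6 = 15, A[2][1] + B[1][1] = 3 + -1 = 2, A[2][2] + B[2][1] = 6 + 6 = 12) = 2 (attained at k = 1)
  C[2][2] = min over k of (A[2][0] + B[0][2] = 9 + 2 = 11, A[2][1] + B[1][2] = 3 + 10 = 13, A[2][2] + B[2][2] = 6 + 3 = 9) = 9 (attained at k = 2)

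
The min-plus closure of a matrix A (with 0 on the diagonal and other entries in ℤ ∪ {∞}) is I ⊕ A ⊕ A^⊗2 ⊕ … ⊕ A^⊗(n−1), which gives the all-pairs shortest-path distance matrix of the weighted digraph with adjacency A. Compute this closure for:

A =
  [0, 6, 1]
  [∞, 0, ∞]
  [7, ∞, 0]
Closure =
  [0, 6, 1]
  [∞, 0, ∞]
  [7, 13, 0]

This is the Floyd-Warshall all-pairs shortest-path computation. For each intermediate vertex k = 0, 1, …, 2, update dist[i][j] ← min(dist[i][j], dist[i][k] + dist[k][j]). The final matrix gives, for each (i, j), the minimum total weight of any directed path from i to j (possibly empty when i = j).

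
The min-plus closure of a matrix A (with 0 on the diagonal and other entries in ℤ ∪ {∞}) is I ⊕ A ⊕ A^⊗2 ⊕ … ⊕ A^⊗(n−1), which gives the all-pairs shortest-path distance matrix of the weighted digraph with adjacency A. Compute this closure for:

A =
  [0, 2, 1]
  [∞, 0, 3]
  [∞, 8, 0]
Closure =
  [0, 2, 1]
  [∞, 0, 3]
  [∞, 8, 0]

This is the Floyd-Warshall all-pairs shortest-path computation. For each intermediate vertex k = 0, 1, …, 2, update dist[i][j] ← min(dist[i][j], dist[i][k] + dist[k][j]). The final matrix gives, for each (i, j), the minimum total weight of any directed path from i to j (possibly empty when i = j).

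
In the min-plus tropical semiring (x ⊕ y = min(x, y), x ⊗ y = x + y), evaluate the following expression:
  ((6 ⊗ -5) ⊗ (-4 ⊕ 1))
((6 ⊗ -5) ⊗ (-4 ⊕ 1)) = -3

Expand innermost to outermost. Recall ⊕ takes the minimum of its arguments and ⊗ takes their sum. Working out the expression ((6 ⊗ -5) ⊗ (-4 ⊕ 1)) gives -3.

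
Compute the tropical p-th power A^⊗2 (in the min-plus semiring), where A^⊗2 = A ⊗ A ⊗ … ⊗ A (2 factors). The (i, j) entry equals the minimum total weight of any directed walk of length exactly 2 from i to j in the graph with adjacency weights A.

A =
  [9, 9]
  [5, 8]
A^⊗2 =
  [14, 17]
  [13, 14]

Each entry (A^⊗2)_ij equals the minimum over all length-2 walks i = v_0 → v_1 → … → v_2 = j of Σ_t A[v_t][v_{t+1}]. For example, for (i, j) = (0, 1) we minimise over 2 possible intermediate vertex sequences; the minimum is 17, attained along the walk 0 → 1 → 1.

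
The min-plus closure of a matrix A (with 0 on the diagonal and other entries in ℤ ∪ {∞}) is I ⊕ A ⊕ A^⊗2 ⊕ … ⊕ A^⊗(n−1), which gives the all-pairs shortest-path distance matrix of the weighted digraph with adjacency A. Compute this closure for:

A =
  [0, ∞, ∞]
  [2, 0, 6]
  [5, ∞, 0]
Closure =
  [0, ∞, ∞]
  [2, 0, 6]
  [5, ∞, 0]

This is the Floyd-Warshall all-pairs shortest-path computation. For each intermediate vertex k = 0, 1, …, 2, update dist[i][j] ← min(dist[i][j], dist[i][k] + dist[k][j]). The final matrix gives, for each (i, j), the minimum total weight of any directed path from i to j (possibly empty when i = j).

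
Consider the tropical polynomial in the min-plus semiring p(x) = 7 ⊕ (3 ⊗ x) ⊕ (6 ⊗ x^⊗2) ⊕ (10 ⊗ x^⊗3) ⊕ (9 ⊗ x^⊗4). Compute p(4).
p(4) = 7

A tropical monomial a ⊗ x^⊗i evaluates to a + i · x. Evaluating each term at x = 4:
  Term 0 contributes 7 + 0 · 4 = 7
  Term 1 contributes 3 + 1 · 4 = 7
  Term 2 contributes 6 + 2 · 4 = 14
  Term 3 contributes 10 + 3 · 4 = 22
  Term 4 contributes 9 + 4 · 4 = 25
p(4) = ⊕ of these = min[7, 7, 14, 22, 25] = 7.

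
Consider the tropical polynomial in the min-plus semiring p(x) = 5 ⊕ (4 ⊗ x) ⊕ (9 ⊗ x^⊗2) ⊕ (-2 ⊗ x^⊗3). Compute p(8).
p(8) = 5

A tropical monomial a ⊗ x^⊗i evaluates to a + i · x. Evaluating each term at x = 8:
  Term 0 contributes 5 + 0 · 8 = 5
  Term 1 contributes 4 + 1 · 8 = 12
  Term 2 contributes 9 + 2 · 8 = 25
  Term 3 contributes -2 + 3 · 8 = 22
p(8) = ⊕ of these = min[5, 12, 25, 22] = 5.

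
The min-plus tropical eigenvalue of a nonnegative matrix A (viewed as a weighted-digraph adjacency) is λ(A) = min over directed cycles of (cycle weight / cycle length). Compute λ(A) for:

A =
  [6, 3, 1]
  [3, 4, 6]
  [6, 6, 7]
λ(A) = 3

Enumerate directed cycles and compute their means (weight / length). Sample:
  cycle 0 → 0: weight = 6, length = 1, mean = 6/1 ≈ 6.000
  cycle 1 → 1: weight = 4, length = 1, mean = 4/1 ≈ 4.000
  cycle 2 → 2: weight = 7, length = 1, mean = 7/1 ≈ 7.000
  cycle 0 → 1 → 0: weight = 6, length = 2, mean = 6/2 ≈ 3.000
  cycle 0 → 2 → 0: weight = 7, length = 2, mean = 7/2 ≈ 3.500
  cycle 1 → 0 → 1: weight = 6, length = 2, mean = 6/2 ≈ 3.000
Minimum mean = 3.000, attained e.g. along the cycle 0 → 1 → 0 with weight 6 and length 2. So λ(A) = 6/2 = 3.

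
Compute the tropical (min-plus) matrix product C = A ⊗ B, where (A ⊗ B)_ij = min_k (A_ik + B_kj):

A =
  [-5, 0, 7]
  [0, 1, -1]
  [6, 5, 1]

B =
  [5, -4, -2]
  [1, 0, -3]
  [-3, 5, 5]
A ⊗ B =
  [0, -9, -7]
  [-4, -4, -2]
  [-2, 2, 2]

Apply the min-plus product entry-by-entry:
  C[0][0] = min over k of (A[0][0] + B[0][0] = -5 + 5 = 0, A[0][1] + B[1][0] = 0 + 1 = 1, A[0][2] + B[2][0] = 7 + -3 = 4) = 0 (attained at k = 0)
  C[0][1] = min over k of (A[0][0] + B[0][1] = -5 + -4 = -9, A[0][1] + B[1][1] = 0 + 0 = 0, A[0][2] + B[2][1] = 7 + 5 = 12) = -9 (attained at k = 0)
  C[0][2] = min over k of (A[0][0] + B[0][2] = -5 + -2 = -7, A[0][1] + B[1][2] = 0 + -3 = -3, A[0][2] + B[2][2] = 7 + 5 = 12) = -7 (attained at k = 0)
  C[1][0] = min over k of (A[1][0] + B[0][0] = 0 + 5 = 5, A[1][1] + B[1][0] = 1 + 1 = 2, A[1][2] + B[2][0] = -1 + -3 = -4) = -4 (attained at k = 2)
  C[1][1] = min over k of (A[1][0] + B[0][1] = 0 + -4 = -4, A[1][1] + B[1][1] = 1 + 0 = 1, A[1][2] + B[2][1] = -1 + 5 = 4) = -4 (attained at k = 0)
  C[1][2] = min over k of (A[1][0] + B[0][2] = 0 + -2 = -2, A[1][1] + B[1][2] = 1 + -3 = -2, A[1][2] + B[2][2] = -1 + 5 = 4) = -2 (attained at k = 0)
  C[2][0] = min over k of (A[2][0] + B[0][0] = 6 + 5 = 11, A[2][1] + B[1][0] = 5 + 1 = 6, A[2][2] + B[2][0] = 1 + -3 = -2) = -2 (attained at k = 2)
  C[2][1] = min over k of (A[2][0] + B[0][1] = 6 + -4 = 2, A[2][1] + B[1][1] = 5 + 0 = 5, A[2][2] + B[2][1] = 1 + 5 = 6) = 2 (attained at k = 0)
  C[2][2] = min over k of (A[2][0] + B[0][2] = 6 + -2 = 4, A[2][1] + B[1][2] = 5 + -3 = 2, A[2][2] + B[2][2] = 1 + 5 = 6) = 2 (attained at k = 1)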